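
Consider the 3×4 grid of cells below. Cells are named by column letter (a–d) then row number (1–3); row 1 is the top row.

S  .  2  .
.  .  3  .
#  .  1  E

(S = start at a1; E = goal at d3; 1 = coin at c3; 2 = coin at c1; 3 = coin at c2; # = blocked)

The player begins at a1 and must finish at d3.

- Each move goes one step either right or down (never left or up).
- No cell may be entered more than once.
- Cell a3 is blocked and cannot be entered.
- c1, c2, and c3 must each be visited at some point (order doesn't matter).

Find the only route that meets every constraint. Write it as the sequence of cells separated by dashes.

a1 - b1 - c1 - c2 - c3 - d3

Moves only go right or down, so the column and row indices never decrease.
Route from a1: right 2 to c1, down 2 to c3, right 1 to d3 — 5 moves in all.
Check: all required cells visited.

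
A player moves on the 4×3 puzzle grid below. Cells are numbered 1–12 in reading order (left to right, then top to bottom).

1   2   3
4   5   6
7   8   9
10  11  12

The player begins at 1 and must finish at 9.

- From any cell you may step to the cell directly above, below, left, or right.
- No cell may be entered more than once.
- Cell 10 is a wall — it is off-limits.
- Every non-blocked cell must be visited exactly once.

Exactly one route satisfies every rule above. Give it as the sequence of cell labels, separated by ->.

Need to visit all 11 open cells exactly once, starting at 1 and ending at 9.
Route from 1: 2× right (reaching 3), down to 6, 2× left (reaching 4), down to 7, right to 8, down to 11, right to 12, up to 9 — 10 moves in all.
Check: all 11 open cells covered.

1 -> 2 -> 3 -> 6 -> 5 -> 4 -> 7 -> 8 -> 11 -> 12 -> 9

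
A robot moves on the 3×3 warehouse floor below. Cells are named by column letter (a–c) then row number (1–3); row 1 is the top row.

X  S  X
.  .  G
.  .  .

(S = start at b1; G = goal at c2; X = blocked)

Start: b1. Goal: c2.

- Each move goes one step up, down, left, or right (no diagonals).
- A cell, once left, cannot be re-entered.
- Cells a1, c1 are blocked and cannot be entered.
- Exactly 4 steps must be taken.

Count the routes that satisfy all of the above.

1

Need simple routes of exactly 4 moves from b1 to c2 (Manhattan distance 2, so 1 moves are spent on a detour and 1 undoing it).
Enumerating: b1 b2 b3 c3 c2.
That gives 1 route.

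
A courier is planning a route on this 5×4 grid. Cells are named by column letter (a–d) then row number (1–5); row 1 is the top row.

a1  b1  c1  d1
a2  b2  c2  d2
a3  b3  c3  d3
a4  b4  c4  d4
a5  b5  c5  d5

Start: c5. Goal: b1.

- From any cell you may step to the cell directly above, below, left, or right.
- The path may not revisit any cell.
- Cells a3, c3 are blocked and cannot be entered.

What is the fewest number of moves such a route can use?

The Manhattan distance from c5 to b1 is |5−1| + |3−2| = 5, so at least 5 moves are needed.
A route of 5 moves achieves this: c5 → c4 → b4 → b3 → b2 → b1.
Since 5 matches the lower bound, it is optimal.

5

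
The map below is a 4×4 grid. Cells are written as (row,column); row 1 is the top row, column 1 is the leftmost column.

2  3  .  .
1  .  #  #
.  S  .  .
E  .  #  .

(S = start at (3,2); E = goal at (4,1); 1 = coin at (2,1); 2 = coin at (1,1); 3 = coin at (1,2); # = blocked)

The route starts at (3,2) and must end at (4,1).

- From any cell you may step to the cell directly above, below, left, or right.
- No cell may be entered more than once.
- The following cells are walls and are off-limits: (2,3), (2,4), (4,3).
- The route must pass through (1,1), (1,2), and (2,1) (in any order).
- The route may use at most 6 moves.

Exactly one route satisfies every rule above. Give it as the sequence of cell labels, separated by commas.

(3,2), (2,2), (1,2), (1,1), (2,1), (3,1), (4,1)

Any route must reach (1,1), (1,2), and (2,1) and still end at (4,1) within 6 moves, so the order of the required stops is forced.
Route from (3,2): 2× up (reaching (1,2)), left to (1,1), 3× down (reaching (4,1)) — 6 moves in all.
Check: all required cells visited; 6 ≤ 6 moves.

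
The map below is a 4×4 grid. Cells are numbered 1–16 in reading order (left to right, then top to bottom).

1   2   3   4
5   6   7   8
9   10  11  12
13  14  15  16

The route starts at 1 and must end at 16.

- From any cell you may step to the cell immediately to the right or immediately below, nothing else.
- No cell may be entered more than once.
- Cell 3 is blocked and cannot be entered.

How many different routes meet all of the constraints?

A right/down-only route from 1 to 16 makes exactly 3 down-moves and 3 right-moves in some order.
With no other constraints that would be C(6,3) = 20 routes.
Subtract routes through each blocked cell (inclusion–exclusion for overlaps): − through 3: 4 → 16.
That gives 16 routes.

16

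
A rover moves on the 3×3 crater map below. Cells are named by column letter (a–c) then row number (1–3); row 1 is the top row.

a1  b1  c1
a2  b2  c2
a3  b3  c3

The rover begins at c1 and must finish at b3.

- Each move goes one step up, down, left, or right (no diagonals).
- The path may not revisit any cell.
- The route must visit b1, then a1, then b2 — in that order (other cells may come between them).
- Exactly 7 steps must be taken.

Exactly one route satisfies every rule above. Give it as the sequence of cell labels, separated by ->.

c1 -> b1 -> a1 -> a2 -> b2 -> c2 -> c3 -> b3

The waypoints must appear in the order b1, a1, b2, with no cell reused.
Route from c1: 2× left (reaching a1), down to a2, 2× right (reaching c2), down to c3, left to b3 — 7 moves in all.
Check: order respected (b1 at step 1, a1 at step 2, b2 at step 4); 7 moves as required.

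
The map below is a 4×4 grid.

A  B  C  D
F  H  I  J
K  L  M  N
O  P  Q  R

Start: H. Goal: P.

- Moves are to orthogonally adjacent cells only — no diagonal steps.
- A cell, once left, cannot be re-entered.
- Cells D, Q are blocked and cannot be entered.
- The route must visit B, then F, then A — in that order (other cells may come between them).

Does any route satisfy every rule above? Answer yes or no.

Ignoring the required order, 10 revisit-free routes from H to P pass through all of B, F, and A; the waypoint orders that occur are B → A → F (6); F → A → B (4) — never B → F → A.

no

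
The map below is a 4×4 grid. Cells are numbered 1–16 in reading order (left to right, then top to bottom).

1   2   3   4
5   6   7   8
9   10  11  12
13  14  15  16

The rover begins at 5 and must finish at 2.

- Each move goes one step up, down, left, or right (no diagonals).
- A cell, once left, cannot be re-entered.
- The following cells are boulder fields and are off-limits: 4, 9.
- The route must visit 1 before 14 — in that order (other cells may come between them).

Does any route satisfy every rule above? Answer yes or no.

Even ignoring the required order, no revisit-free route from 5 to 2 manages to pass through all of 1 and 14: branching out from 5, every path either misses one of them or, having collected them, can no longer reach 2 without re-entering a cell.

no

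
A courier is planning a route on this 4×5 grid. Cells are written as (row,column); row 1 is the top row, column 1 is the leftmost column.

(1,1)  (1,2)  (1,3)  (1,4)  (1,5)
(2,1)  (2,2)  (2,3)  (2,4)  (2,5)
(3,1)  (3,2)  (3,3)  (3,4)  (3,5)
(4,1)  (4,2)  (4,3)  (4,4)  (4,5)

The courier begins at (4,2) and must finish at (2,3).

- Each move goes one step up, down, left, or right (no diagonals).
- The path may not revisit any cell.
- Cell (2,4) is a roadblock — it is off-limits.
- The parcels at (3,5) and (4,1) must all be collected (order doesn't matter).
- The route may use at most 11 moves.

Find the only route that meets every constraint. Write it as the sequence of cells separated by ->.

(4,2) -> (4,1) -> (3,1) -> (3,2) -> (3,3) -> (3,4) -> (3,5) -> (2,5) -> (1,5) -> (1,4) -> (1,3) -> (2,3)

The budget equals the shortest possible length, so every move has to be on a shortest route through the required cells.
Route from (4,2): left to (4,1), up to (3,1), 4× right (reaching (3,5)), 2× up (reaching (1,5)), 2× left (reaching (1,3)), down to (2,3) — 11 moves in all.
Check: all required cells visited; 11 ≤ 11 moves.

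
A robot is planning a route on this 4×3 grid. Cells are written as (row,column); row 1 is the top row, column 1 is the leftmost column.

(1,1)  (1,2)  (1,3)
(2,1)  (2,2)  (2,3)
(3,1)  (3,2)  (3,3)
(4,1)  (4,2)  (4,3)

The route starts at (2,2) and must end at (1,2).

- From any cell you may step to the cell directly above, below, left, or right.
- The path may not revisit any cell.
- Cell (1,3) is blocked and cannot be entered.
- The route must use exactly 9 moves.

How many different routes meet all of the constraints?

Need simple routes of exactly 9 moves from (2,2) to (1,2) (Manhattan distance 1, so 4 moves are spent on a detour and 4 undoing it).
Enumerating: (2,2) (3,2) (3,3) (4,3) (4,2) (4,1) (3,1) (2,1) (1,1) (1,2) | (2,2) (2,3) (3,3) (4,3) (4,2) (3,2) (3,1) (2,1) (1,1) (1,2) | (2,2) (2,3) (3,3) (4,3) (4,2) (4,1) (3,1) (2,1) (1,1) (1,2) | (2,2) (2,3) (3,3) (3,2) (4,2) (4,1) (3,1) (2,1) (1,1) (1,2).
That gives 4 routes.

4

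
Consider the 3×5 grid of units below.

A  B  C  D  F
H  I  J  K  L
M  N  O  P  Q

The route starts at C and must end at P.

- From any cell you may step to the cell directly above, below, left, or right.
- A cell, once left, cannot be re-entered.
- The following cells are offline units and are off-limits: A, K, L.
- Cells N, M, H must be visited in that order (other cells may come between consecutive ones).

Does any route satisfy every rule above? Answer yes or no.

no

Ignoring the required order, 2 revisit-free routes from C to P pass through all of N, M, and H; the waypoint orders that occur are H → M → N (2) — never N → M → H.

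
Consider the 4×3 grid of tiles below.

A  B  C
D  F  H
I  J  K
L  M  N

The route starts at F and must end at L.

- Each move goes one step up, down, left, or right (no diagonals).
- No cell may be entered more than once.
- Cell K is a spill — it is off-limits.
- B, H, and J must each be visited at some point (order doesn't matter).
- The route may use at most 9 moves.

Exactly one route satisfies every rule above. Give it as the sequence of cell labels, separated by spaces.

F H C B A D I J M L

The 9-move cap with required stops at B, H, J leaves no slack for detours.
Route from F: right to H, up to C, 2× left (reaching A), 2× down (reaching I), right to J, down to M, left to L — 9 moves in all.
Check: all required cells visited; 9 ≤ 9 moves.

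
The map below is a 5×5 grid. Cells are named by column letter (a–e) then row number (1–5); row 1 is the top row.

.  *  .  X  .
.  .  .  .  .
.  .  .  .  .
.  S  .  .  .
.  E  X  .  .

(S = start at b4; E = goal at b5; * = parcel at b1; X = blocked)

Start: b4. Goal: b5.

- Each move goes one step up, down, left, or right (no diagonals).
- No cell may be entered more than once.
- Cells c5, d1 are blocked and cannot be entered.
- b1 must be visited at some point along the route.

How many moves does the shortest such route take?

9

Any route passes through b1 somewhere between b4 and b5. Summing Manhattan distances along the two legs (b4 → b1 → b5) gives a lower bound of 3 + 4 = 7 moves.
The shortest route satisfying every rule uses 9 moves: b4 → b3 → b2 → b1 → a1 → a2 → a3 → a4 → a5 → b5.
The bound of 7 isn't tight here; checking systematically, no route of length 7 through 8 satisfies every constraint, so 9 is the minimum.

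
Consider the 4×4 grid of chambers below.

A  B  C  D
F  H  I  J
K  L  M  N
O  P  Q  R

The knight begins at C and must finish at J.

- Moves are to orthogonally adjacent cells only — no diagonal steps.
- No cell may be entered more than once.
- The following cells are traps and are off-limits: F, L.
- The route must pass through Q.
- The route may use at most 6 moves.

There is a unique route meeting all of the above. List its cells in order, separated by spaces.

C I M Q R N J

Any route must reach Q and still end at J within 6 moves, so the order of the required stops is forced.
Route from C: 3× down (reaching Q), right to R, 2× up (reaching J) — 6 moves in all.
Check: all required cells visited; 6 ≤ 6 moves.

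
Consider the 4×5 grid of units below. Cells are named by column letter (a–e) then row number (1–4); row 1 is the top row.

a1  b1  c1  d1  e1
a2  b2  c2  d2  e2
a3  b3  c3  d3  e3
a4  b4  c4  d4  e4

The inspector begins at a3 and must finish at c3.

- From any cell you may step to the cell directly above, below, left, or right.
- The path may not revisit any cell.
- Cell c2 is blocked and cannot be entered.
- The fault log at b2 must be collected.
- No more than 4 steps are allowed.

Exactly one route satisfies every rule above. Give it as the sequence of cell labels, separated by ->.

The budget equals the shortest possible length, so every move has to be on a shortest route through the required cells.
Route from a3: up to a2, right to b2, down to b3, right to c3 — 4 moves in all.
Check: all required cells visited; 4 ≤ 4 moves.

a3 -> a2 -> b2 -> b3 -> c3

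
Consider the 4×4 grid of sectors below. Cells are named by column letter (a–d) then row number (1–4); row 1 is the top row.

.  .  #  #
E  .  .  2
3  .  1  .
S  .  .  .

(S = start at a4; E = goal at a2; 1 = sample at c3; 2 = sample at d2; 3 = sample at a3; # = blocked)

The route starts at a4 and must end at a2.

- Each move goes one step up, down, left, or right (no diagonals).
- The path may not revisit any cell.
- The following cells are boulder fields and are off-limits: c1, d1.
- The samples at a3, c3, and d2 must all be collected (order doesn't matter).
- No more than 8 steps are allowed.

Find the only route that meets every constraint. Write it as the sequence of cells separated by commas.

a4, a3, b3, c3, d3, d2, c2, b2, a2

Any route must reach a3, c3, and d2 and still end at a2 within 8 moves, so the order of the required stops is forced.
Route from a4: up 1 to a3, right 3 to d3, up 1 to d2, left 3 to a2 — 8 moves in all.
Check: all required cells visited; 8 ≤ 8 moves.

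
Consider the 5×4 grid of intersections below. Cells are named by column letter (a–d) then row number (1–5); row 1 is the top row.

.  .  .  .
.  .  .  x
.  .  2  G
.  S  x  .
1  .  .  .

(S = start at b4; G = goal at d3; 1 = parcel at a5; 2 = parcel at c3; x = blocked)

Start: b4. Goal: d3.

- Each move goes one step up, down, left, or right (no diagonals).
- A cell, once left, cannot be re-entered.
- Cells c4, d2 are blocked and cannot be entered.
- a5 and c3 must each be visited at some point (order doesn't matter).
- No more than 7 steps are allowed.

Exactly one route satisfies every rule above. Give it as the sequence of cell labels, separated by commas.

b4, b5, a5, a4, a3, b3, c3, d3

The budget equals the shortest possible length, so every move has to be on a shortest route through the required cells.
Route from b4: down to b5, left to a5, 2× up (reaching a3), 3× right (reaching d3) — 7 moves in all.
Check: all required cells visited; 7 ≤ 7 moves.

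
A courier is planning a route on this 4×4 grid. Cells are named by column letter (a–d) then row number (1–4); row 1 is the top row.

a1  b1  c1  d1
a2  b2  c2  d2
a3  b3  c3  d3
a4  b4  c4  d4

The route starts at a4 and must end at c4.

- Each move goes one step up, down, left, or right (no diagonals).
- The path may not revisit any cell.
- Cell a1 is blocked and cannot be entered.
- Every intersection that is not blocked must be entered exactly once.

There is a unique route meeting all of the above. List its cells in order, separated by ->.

a4 -> b4 -> b3 -> a3 -> a2 -> b2 -> b1 -> c1 -> d1 -> d2 -> c2 -> c3 -> d3 -> d4 -> c4

Need to visit all 15 open cells exactly once, starting at a4 and ending at c4.
Cell b1 has only two open neighbours (b2 and c1), so the path must pass straight through it: one of those is the cell it's entered from and the other is where it exits.
Route from a4: right 1 to b4, up 1 to b3, left 1 to a3, up 1 to a2, right 1 to b2, up 1 to b1, right 2 to d1, down 1 to d2, left 1 to c2, down 1 to c3, right 1 to d3, down 1 to d4, left 1 to c4 — 14 moves in all.
Check: all 15 open cells covered.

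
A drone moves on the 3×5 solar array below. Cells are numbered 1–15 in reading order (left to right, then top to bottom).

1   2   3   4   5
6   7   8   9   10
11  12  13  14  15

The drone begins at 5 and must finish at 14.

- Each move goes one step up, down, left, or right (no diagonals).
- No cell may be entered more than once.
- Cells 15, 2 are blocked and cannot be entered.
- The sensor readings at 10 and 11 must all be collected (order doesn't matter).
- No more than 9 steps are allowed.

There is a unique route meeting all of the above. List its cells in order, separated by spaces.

Any route must reach 10 and 11 and still end at 14 within 9 moves, so the order of the required stops is forced.
Route from 5: down 1 to 10, left 4 to 6, down 1 to 11, right 3 to 14 — 9 moves in all.
Check: all required cells visited; 9 ≤ 9 moves.

5 10 9 8 7 6 11 12 13 14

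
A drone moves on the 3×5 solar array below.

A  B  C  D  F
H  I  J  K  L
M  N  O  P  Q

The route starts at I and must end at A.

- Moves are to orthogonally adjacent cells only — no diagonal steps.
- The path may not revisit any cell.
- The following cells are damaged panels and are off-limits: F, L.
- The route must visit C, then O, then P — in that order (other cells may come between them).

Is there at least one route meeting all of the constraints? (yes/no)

Ignoring the required order, 8 revisit-free routes from I to A pass through all of C, O, and P; the waypoint orders that occur are O → P → C (5); C → P → O (3) — never C → O → P.

no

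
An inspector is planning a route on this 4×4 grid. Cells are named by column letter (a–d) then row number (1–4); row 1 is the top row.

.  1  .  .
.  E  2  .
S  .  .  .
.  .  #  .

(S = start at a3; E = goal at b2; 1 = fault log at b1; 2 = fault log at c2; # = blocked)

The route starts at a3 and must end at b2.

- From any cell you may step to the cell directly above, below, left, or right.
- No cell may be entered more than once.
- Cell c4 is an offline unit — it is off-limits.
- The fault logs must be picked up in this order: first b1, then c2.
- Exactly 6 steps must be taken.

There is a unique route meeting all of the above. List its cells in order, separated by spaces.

The waypoints must appear in the order b1, c2, with no cell reused.
Route from a3: up 2 to a1, right 2 to c1, down 1 to c2, left 1 to b2 — 6 moves in all.
Check: order respected (1 at step 3, 2 at step 5); 6 moves as required.

a3 a2 a1 b1 c1 c2 b2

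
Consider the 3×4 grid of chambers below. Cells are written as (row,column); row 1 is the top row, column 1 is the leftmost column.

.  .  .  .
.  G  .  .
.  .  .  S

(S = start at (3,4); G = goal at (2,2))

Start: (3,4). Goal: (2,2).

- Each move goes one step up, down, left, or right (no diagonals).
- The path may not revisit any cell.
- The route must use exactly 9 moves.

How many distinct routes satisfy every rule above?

Need simple routes of exactly 9 moves from (3,4) to (2,2) (Manhattan distance 3, so 3 moves are spent on a detour and 3 undoing it).
Enumerating: (3,4) (2,4) (1,4) (1,3) (2,3) (3,3) (3,2) (3,1) (2,1) (2,2) | (3,4) (2,4) (1,4) (1,3) (1,2) (1,1) (2,1) (3,1) (3,2) (2,2) | (3,4) (2,4) (2,3) (1,3) (1,2) (1,1) (2,1) (3,1) (3,2) (2,2) | (3,4) (2,4) (2,3) (3,3) (3,2) (3,1) (2,1) (1,1) (1,2) (2,2) | (3,4) (3,3) (2,3) (1,3) (1,2) (1,1) (2,1) (3,1) (3,2) (2,2) | (3,4) (3,3) (2,3) (2,4) (1,4) (1,3) (1,2) (1,1) (2,1) (2,2) | (3,4) (3,3) (3,2) (3,1) (2,1) (1,1) (1,2) (1,3) (2,3) (2,2).
That gives 7 routes.

7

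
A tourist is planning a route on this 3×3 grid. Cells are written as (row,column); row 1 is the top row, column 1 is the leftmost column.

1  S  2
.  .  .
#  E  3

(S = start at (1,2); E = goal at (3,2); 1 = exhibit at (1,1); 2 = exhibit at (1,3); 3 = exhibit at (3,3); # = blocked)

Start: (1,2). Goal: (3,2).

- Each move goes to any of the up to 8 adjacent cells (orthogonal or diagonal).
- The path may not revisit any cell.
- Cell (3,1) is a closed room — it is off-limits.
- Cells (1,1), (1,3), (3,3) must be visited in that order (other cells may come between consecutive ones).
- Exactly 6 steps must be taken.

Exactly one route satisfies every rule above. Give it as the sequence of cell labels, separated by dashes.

The waypoints must appear in the order (1,1), (1,3), (3,3), with no cell reused.
Route from (1,2): left to (1,1), down-right to (2,2), up-right to (1,3), 2× down (reaching (3,3)), left to (3,2) — 6 moves in all.
Check: order respected (1 at step 1, 2 at step 3, 3 at step 5); 6 moves as required.

(1,2) - (1,1) - (2,2) - (1,3) - (2,3) - (3,3) - (3,2)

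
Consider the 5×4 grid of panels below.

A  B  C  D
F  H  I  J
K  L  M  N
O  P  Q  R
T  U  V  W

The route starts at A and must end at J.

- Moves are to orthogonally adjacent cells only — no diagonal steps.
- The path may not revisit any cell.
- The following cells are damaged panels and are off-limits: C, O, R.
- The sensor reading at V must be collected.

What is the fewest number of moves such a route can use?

Any route passes through V somewhere between A and J. Summing Manhattan distances along the two legs (A → V → J) gives a lower bound of 6 + 4 = 10 moves.
A route of 10 moves achieves this: A → F → K → L → P → U → V → Q → M → I → J.
Since 10 matches the lower bound, it is optimal.

10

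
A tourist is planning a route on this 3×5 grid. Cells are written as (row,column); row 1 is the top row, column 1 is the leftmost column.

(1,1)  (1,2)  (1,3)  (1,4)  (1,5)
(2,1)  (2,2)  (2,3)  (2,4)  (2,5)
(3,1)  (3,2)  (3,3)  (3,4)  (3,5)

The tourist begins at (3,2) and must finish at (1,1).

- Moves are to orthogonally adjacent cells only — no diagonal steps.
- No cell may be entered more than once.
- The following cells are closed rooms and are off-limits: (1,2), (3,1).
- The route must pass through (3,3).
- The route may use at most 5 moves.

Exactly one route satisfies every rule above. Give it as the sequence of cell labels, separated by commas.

(3,2), (3,3), (2,3), (2,2), (2,1), (1,1)

The 5-move cap with required stops at (3,3) leaves no slack for detours.
Route from (3,2): right to (3,3), up to (2,3), 2× left (reaching (2,1)), up to (1,1) — 5 moves in all.
Check: all required cells visited; 5 ≤ 5 moves.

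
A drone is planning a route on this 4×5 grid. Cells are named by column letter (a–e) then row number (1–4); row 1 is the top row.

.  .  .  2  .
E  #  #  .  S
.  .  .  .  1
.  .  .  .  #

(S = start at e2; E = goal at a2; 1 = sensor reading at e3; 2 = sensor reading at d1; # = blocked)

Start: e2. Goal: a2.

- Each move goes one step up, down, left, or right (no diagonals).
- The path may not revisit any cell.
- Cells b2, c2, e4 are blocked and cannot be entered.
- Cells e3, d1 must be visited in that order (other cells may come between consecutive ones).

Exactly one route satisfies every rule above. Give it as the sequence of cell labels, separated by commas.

e2, e3, d3, d2, d1, c1, b1, a1, a2

The waypoints must appear in the order e3, d1, with no cell reused.
Route from e2: down 1 to e3, left 1 to d3, up 2 to d1, left 3 to a1, down 1 to a2 — 8 moves in all.
Check: order respected (1 at step 1, 2 at step 4).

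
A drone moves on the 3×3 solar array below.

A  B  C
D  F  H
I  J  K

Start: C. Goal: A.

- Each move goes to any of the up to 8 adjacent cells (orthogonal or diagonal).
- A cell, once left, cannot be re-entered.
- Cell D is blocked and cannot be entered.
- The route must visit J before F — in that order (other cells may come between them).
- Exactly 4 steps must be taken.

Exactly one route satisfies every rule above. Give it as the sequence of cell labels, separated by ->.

The waypoints must appear in the order J, F, with no cell reused.
Route from C: down 1 to H, down-left 1 to J, up 1 to F, up-left 1 to A — 4 moves in all.
Check: order respected (J at step 2, F at step 3); 4 moves as required.

C -> H -> J -> F -> A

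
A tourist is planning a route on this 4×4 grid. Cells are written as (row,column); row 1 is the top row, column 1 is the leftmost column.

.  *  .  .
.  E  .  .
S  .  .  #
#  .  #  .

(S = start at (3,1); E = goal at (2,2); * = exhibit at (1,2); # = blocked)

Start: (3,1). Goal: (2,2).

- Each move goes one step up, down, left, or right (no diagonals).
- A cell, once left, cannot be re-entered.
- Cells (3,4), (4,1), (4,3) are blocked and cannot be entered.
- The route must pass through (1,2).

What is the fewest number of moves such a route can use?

Any route passes through (1,2) somewhere between (3,1) and (2,2). Summing Manhattan distances along the two legs ((3,1) → (1,2) → (2,2)) gives a lower bound of 3 + 1 = 4 moves.
A route of 4 moves achieves this: (3,1) → (2,1) → (1,1) → (1,2) → (2,2).
Since 4 matches the lower bound, it is optimal.

4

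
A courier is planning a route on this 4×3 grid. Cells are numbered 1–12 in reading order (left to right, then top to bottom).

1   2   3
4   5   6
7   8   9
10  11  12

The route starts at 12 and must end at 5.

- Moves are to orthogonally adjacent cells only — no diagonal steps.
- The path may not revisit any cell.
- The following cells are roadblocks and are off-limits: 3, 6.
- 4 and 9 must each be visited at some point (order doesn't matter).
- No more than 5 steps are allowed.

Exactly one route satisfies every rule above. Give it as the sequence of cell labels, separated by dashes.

12 - 9 - 8 - 7 - 4 - 5

Any route must reach 4 and 9 and still end at 5 within 5 moves, so the order of the required stops is forced.
Route from 12: up 1 to 9, left 2 to 7, up 1 to 4, right 1 to 5 — 5 moves in all.
Check: all required cells visited; 5 ≤ 5 moves.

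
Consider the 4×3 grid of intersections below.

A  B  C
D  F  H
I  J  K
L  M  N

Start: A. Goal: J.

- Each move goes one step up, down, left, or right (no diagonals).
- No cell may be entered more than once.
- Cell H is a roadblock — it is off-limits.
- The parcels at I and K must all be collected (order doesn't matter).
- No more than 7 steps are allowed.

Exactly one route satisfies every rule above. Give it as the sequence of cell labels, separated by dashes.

Any route must reach I and K and still end at J within 7 moves, so the order of the required stops is forced.
Route from A: down 3 to L, right 2 to N, up 1 to K, left 1 to J — 7 moves in all.
Check: all required cells visited; 7 ≤ 7 moves.

A - D - I - L - M - N - K - J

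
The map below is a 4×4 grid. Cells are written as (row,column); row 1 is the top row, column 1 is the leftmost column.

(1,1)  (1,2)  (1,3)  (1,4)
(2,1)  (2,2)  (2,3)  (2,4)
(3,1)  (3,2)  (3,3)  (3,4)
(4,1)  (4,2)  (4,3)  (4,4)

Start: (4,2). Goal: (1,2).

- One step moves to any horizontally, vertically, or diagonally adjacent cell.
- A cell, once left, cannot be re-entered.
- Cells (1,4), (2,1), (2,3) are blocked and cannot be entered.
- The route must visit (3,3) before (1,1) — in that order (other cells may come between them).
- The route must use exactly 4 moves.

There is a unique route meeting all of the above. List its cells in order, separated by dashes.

(4,2) - (3,3) - (2,2) - (1,1) - (1,2)

The waypoints must appear in the order (3,3), (1,1), with no cell reused.
Route from (4,2): up-right 1 to (3,3), up-left 2 to (1,1), right 1 to (1,2) — 4 moves in all.
Check: order respected ((3,3) at step 1, (1,1) at step 3); 4 moves as required.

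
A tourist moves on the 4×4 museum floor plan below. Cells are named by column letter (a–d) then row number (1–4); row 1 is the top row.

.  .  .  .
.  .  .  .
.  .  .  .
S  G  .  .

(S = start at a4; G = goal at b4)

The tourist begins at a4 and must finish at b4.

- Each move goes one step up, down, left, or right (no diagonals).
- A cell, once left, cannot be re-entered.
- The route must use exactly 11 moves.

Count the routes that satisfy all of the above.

Need simple routes of exactly 11 moves from a4 to b4 (Manhattan distance 1, so 5 moves are spent on a detour and 5 undoing it).
Branch systematically from the start, pruning whenever the remaining move budget drops below the Manhattan distance to b4 or differs from it in parity. Every completion starts via a3: 40 (no valid completion starts via b4).
That gives 40 routes.

40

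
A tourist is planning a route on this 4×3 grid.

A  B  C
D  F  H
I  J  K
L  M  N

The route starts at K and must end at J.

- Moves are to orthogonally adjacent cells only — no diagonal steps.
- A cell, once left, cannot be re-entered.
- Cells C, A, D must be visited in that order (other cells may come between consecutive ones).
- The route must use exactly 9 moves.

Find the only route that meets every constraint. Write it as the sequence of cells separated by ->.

K -> H -> C -> B -> A -> D -> I -> L -> M -> J

The waypoints must appear in the order C, A, D, with no cell reused.
Route from K: 2× up (reaching C), 2× left (reaching A), 3× down (reaching L), right to M, up to J — 9 moves in all.
Check: order respected (C at step 2, A at step 4, D at step 5); 9 moves as required.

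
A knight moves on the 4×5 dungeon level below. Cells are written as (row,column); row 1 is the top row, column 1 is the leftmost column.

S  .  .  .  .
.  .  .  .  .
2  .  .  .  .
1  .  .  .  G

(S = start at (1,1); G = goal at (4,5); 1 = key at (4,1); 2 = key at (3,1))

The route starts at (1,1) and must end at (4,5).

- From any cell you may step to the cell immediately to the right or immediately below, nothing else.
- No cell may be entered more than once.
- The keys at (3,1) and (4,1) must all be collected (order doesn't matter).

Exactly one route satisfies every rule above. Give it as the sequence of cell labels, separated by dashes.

(1,1) - (2,1) - (3,1) - (4,1) - (4,2) - (4,3) - (4,4) - (4,5)

Moves only go right or down, so the column and row indices never decrease.
Route from (1,1): down 3 to (4,1), right 4 to (4,5) — 7 moves in all.
Check: all required cells visited.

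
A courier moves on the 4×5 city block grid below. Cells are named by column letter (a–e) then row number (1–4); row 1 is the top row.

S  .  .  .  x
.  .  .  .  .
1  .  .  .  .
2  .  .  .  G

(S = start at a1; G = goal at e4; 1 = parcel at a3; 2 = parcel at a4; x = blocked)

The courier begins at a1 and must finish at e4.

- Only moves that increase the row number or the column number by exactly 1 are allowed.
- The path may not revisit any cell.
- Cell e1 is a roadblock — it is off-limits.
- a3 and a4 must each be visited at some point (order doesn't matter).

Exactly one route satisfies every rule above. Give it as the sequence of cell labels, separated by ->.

Moves only go right or down, so the column and row indices never decrease.
Route from a1: 3× down (reaching a4), 4× right (reaching e4) — 7 moves in all.
Check: all required cells visited.

a1 -> a2 -> a3 -> a4 -> b4 -> c4 -> d4 -> e4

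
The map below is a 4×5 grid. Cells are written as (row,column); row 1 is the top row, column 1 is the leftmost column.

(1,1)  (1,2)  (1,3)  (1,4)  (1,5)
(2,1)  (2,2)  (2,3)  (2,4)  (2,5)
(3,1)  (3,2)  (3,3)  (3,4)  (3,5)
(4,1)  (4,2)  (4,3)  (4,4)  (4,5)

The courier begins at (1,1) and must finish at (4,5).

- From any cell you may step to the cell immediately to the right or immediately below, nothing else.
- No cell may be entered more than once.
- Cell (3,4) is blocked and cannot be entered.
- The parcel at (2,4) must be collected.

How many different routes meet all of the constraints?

4

A right/down-only route from (1,1) to (4,5) makes exactly 3 down-moves and 4 right-moves in some order.
With no other constraints that would be C(7,3) = 35 routes.
Split at (2,4) and multiply the segment counts (each segment already excludes blocked cells): (1,1)→(2,4): 4; (2,4)→(4,5): 1; product = 4.
That gives 4 routes.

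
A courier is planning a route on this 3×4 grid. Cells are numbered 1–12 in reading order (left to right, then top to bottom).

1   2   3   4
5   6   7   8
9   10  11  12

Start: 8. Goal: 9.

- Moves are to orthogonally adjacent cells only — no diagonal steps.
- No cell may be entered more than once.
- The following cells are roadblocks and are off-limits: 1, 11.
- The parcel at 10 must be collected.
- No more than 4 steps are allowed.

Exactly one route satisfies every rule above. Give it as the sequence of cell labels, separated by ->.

8 -> 7 -> 6 -> 10 -> 9

Any route must reach 10 and still end at 9 within 4 moves, so the order of the required stops is forced.
Route from 8: 2× left (reaching 6), down to 10, left to 9 — 4 moves in all.
Check: all required cells visited; 4 ≤ 4 moves.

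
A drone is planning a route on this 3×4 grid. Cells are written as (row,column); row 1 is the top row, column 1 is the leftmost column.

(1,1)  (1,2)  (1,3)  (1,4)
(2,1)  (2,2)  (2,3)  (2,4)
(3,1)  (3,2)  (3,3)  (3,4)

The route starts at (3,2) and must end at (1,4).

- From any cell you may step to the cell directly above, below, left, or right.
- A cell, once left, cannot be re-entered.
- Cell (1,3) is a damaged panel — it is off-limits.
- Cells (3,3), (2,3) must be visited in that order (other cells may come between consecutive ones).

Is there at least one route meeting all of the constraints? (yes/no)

yes

One route that works: (3,2) → (3,3) → (2,3) → (2,4) → (1,4).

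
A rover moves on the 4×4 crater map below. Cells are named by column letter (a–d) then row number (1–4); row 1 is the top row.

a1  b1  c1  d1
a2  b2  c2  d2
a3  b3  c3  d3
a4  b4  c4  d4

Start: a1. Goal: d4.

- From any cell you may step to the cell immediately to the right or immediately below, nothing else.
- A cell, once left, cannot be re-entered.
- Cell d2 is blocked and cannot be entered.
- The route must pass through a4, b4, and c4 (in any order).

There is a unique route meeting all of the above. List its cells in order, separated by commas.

Moves only go right or down, so the column and row indices never decrease.
Route from a1: 3× down (reaching a4), 3× right (reaching d4) — 6 moves in all.
Check: all required cells visited.

a1, a2, a3, a4, b4, c4, d4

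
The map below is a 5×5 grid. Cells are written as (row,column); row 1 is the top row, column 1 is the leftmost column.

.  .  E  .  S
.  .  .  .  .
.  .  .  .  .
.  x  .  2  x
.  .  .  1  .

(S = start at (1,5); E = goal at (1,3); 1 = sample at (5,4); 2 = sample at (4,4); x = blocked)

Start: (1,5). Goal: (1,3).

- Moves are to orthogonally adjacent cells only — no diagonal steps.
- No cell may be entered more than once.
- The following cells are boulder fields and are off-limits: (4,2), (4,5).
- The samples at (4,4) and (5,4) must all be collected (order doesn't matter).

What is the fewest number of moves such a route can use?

10

Any route passes through (4,4) and (5,4) in some order between (1,5) and (1,3). Summing Manhattan distances along each leg and taking the cheapest ordering ((1,5) → (5,4) → (4,4) → (1,3)) gives a lower bound of 5 + 1 + 4 = 10 moves.
A route of 10 moves achieves this: (1,5) → (2,5) → (3,5) → (3,4) → (4,4) → (5,4) → (5,3) → (4,3) → (3,3) → (2,3) → (1,3).
Since 10 matches the lower bound, it is optimal.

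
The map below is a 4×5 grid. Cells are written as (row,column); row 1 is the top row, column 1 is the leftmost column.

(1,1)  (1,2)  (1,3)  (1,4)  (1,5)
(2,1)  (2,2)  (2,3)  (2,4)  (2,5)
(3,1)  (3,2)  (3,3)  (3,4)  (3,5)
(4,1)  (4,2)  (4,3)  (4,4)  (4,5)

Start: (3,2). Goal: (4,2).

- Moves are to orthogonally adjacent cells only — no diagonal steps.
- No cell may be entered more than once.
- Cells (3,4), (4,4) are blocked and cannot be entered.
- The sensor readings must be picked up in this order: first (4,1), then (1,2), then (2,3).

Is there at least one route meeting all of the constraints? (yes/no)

Ignoring the required order, 10 revisit-free routes from (3,2) to (4,2) pass through all of (4,1), (1,2), and (2,3); the waypoint orders that occur are (2,3) → (1,2) → (4,1) (10) — never (4,1) → (1,2) → (2,3).

no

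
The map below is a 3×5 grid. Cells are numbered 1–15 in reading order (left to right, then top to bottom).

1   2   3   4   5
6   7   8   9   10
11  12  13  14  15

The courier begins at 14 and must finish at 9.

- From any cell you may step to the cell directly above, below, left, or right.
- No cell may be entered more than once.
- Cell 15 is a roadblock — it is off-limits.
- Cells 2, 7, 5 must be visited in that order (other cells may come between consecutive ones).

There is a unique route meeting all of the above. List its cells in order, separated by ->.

14 -> 13 -> 12 -> 11 -> 6 -> 1 -> 2 -> 7 -> 8 -> 3 -> 4 -> 5 -> 10 -> 9

The waypoints must appear in the order 2, 7, 5, with no cell reused.
Route from 14: 3× left (reaching 11), 2× up (reaching 1), right to 2, down to 7, right to 8, up to 3, 2× right (reaching 5), down to 10, left to 9 — 13 moves in all.
Check: order respected (2 at step 6, 7 at step 7, 5 at step 11).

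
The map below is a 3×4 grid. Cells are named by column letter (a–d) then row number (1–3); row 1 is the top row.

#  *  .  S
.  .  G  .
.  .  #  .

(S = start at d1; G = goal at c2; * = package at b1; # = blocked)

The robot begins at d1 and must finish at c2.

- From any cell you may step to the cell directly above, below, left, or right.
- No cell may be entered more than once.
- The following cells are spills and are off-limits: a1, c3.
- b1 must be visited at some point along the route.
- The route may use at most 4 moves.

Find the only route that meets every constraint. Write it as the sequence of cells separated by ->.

The budget equals the shortest possible length, so every move has to be on a shortest route through the required cells.
Route from d1: left 2 to b1, down 1 to b2, right 1 to c2 — 4 moves in all.
Check: all required cells visited; 4 ≤ 4 moves.

d1 -> c1 -> b1 -> b2 -> c2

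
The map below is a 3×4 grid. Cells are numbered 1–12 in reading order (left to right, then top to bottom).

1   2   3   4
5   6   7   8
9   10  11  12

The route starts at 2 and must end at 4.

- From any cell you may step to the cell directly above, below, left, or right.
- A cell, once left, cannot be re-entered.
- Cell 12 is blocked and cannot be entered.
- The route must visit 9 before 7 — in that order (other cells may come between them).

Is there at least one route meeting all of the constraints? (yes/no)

yes

One route that works: 2 → 6 → 5 → 9 → 10 → 11 → 7 → 3 → 4.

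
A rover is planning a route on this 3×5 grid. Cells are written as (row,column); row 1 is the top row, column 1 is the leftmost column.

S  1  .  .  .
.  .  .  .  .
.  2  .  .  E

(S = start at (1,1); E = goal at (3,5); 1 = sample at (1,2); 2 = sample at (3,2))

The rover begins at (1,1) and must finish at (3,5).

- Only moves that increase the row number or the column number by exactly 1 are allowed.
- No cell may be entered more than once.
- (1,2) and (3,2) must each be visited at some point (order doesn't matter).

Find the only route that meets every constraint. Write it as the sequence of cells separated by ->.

Moves only go right or down, so the column and row indices never decrease.
Route from (1,1): right 1 to (1,2), down 2 to (3,2), right 3 to (3,5) — 6 moves in all.
Check: all required cells visited.

(1,1) -> (1,2) -> (2,2) -> (3,2) -> (3,3) -> (3,4) -> (3,5)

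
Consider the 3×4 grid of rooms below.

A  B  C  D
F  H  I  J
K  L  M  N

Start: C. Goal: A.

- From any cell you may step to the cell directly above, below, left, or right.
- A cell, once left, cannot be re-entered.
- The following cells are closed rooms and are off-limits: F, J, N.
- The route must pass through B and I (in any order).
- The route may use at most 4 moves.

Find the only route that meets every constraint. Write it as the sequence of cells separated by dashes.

The 4-move cap with required stops at B, I leaves no slack for detours.
Route from C: down 1 to I, left 1 to H, up 1 to B, left 1 to A — 4 moves in all.
Check: all required cells visited; 4 ≤ 4 moves.

C - I - H - B - A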